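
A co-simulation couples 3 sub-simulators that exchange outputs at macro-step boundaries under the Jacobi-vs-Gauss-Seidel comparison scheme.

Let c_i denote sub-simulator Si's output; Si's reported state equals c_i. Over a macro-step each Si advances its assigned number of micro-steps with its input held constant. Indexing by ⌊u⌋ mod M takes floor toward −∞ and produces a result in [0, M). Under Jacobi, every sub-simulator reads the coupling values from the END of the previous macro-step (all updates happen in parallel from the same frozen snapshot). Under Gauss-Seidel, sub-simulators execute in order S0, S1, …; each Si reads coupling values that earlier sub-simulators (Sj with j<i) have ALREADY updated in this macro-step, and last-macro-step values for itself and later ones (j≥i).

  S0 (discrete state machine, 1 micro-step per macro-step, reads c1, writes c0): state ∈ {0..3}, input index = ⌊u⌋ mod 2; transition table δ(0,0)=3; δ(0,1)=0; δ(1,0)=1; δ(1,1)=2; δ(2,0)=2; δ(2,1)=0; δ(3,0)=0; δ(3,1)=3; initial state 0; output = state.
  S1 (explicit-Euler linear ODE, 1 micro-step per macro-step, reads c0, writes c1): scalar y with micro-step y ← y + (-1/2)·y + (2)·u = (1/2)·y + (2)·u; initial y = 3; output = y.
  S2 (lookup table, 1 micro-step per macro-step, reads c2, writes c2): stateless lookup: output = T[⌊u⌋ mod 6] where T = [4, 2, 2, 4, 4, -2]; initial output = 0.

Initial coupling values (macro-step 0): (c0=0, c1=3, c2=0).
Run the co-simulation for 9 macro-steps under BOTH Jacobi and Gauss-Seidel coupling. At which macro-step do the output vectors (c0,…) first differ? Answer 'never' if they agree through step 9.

[Jacobi] macro 1: S0 reads c1=3 → after 1×micro: 0; S1 reads c0=0 → after 1×micro: 3/2; S2 reads c2=0 → after 1×micro: 4 ⇒ (c0=0, c1=3/2, c2=4)
[Jacobi] macro 2: S0 reads c1=3/2 → after 1×micro: 0; S1 reads c0=0 → after 1×micro: 3/4; S2 reads c2=4 → after 1×micro: 4 ⇒ (c0=0, c1=3/4, c2=4)
[Jacobi] macro 3: S0 reads c1=3/4 → after 1×micro: 3; S1 reads c0=0 → after 1×micro: 3/8; S2 reads c2=4 → after 1×micro: 4 ⇒ (c0=3, c1=3/8, c2=4)
[Jacobi] macro 4: S0 reads c1=3/8 → after 1×micro: 0; S1 reads c0=3 → after 1×micro: 99/16; S2 reads c2=4 → after 1×micro: 4 ⇒ (c0=0, c1=99/16, c2=4)
[Jacobi] macro 5: S0 reads c1=99/16 → after 1×micro: 3; S1 reads c0=0 → after 1×micro: 99/32; S2 reads c2=4 → after 1×micro: 4 ⇒ (c0=3, c1=99/32, c2=4)
[Jacobi] macro 6: S0 reads c1=99/32 → after 1×micro: 3; S1 reads c0=3 → after 1×micro: 483/64; S2 reads c2=4 → after 1×micro: 4 ⇒ (c0=3, c1=483/64, c2=4)
[Jacobi] macro 7: S0 reads c1=483/64 → after 1×micro: 3; S1 reads c0=3 → after 1×micro: 1251/128; S2 reads c2=4 → after 1×micro: 4 ⇒ (c0=3, c1=1251/128, c2=4)
[Jacobi] macro 8: S0 reads c1=1251/128 → after 1×micro: 3; S1 reads c0=3 → after 1×micro: 2787/256; S2 reads c2=4 → after 1×micro: 4 ⇒ (c0=3, c1=2787/256, c2=4)
[Jacobi] macro 9: S0 reads c1=2787/256 → after 1×micro: 0; S1 reads c0=3 → after 1×micro: 5859/512; S2 reads c2=4 → after 1×micro: 4 ⇒ (c0=0, c1=5859/512, c2=4)
[Gauss-Seidel] macro 1: S0 reads c1=3 → after 1×micro: 0; S1 reads c0=0 → after 1×micro: 3/2; S2 reads c2=0 → after 1×micro: 4 ⇒ (c0=0, c1=3/2, c2=4)
[Gauss-Seidel] macro 2: S0 reads c1=3/2 → after 1×micro: 0; S1 reads c0=0 → after 1×micro: 3/4; S2 reads c2=4 → after 1×micro: 4 ⇒ (c0=0, c1=3/4, c2=4)
[Gauss-Seidel] macro 3: S0 reads c1=3/4 → after 1×micro: 3; S1 reads c0=3 → after 1×micro: 51/8; S2 reads c2=4 → after 1×micro: 4 ⇒ (c0=3, c1=51/8, c2=4)
[Gauss-Seidel] macro 4: S0 reads c1=51/8 → after 1×micro: 0; S1 reads c0=0 → after 1×micro: 51/16; S2 reads c2=4 → after 1×micro: 4 ⇒ (c0=0, c1=51/16, c2=4)
[Gauss-Seidel] macro 5: S0 reads c1=51/16 → after 1×micro: 0; S1 reads c0=0 → after 1×micro: 51/32; S2 reads c2=4 → after 1×micro: 4 ⇒ (c0=0, c1=51/32, c2=4)
[Gauss-Seidel] macro 6: S0 reads c1=51/32 → after 1×micro: 0; S1 reads c0=0 → after 1×micro: 51/64; S2 reads c2=4 → after 1×micro: 4 ⇒ (c0=0, c1=51/64, c2=4)
[Gauss-Seidel] macro 7: S0 reads c1=51/64 → after 1×micro: 3; S1 reads c0=3 → after 1×micro: 819/128; S2 reads c2=4 → after 1×micro: 4 ⇒ (c0=3, c1=819/128, c2=4)
[Gauss-Seidel] macro 8: S0 reads c1=819/128 → after 1×micro: 0; S1 reads c0=0 → after 1×micro: 819/256; S2 reads c2=4 → after 1×micro: 4 ⇒ (c0=0, c1=819/256, c2=4)
[Gauss-Seidel] macro 9: S0 reads c1=819/256 → after 1×micro: 0; S1 reads c0=0 → after 1×micro: 819/512; S2 reads c2=4 → after 1×micro: 4 ⇒ (c0=0, c1=819/512, c2=4)

first divergence at macro-step: 3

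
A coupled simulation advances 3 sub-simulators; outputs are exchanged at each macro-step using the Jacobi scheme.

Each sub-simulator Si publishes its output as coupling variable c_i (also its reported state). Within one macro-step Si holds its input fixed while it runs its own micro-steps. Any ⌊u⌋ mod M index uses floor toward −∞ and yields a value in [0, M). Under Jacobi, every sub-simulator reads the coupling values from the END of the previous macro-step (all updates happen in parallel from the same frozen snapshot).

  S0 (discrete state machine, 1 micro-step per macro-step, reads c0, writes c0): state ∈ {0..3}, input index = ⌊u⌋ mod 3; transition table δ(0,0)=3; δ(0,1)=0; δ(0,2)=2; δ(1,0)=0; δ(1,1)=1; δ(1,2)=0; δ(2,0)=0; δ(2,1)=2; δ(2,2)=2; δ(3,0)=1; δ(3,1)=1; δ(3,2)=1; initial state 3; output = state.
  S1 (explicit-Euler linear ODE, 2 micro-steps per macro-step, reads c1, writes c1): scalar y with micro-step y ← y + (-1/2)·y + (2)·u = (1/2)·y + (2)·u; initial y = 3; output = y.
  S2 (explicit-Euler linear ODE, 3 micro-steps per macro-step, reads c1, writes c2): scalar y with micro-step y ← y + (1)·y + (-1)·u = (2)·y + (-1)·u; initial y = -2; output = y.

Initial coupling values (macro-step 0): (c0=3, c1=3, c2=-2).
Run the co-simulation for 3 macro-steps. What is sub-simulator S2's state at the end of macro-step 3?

macro 1: S0 reads c0=3 → after 1×micro: 1; S1 reads c1=3 → after 2×micro: 39/4; S2 reads c1=3 → after 3×micro: -37 ⇒ (c0=1, c1=39/4, c2=-37)
macro 2: S0 reads c0=1 → after 1×micro: 1; S1 reads c1=39/4 → after 2×micro: 507/16; S2 reads c1=39/4 → after 3×micro: -1457/4 ⇒ (c0=1, c1=507/16, c2=-1457/4)
macro 3: S0 reads c0=1 → after 1×micro: 1; S1 reads c1=507/16 → after 2×micro: 6591/64; S2 reads c1=507/16 → after 3×micro: -50173/16 ⇒ (c0=1, c1=6591/64, c2=-50173/16)

S2 state at macro-step 3 = -50173/16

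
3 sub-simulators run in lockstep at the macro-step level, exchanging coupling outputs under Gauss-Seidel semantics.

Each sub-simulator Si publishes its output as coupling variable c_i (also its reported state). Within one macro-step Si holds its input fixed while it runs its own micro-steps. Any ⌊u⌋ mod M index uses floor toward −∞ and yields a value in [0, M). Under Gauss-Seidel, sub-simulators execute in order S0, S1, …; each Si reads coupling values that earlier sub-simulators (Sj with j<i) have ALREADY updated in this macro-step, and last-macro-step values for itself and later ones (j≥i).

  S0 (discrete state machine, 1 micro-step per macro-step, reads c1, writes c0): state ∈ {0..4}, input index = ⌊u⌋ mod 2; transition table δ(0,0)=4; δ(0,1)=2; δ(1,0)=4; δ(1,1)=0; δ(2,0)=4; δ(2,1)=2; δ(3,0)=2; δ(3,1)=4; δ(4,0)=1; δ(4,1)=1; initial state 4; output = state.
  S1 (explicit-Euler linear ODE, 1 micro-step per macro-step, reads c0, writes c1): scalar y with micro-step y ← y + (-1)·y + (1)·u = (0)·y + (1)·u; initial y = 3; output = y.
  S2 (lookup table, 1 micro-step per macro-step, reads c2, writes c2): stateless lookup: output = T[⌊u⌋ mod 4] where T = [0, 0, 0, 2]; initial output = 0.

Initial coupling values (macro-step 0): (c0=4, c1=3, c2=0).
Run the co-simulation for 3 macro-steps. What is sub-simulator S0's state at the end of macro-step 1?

macro 1: S0 reads c1=3 → after 1×micro: 1; S1 reads c0=1 → after 1×micro: 1; S2 reads c2=0 → after 1×micro: 0 ⇒ (c0=1, c1=1, c2=0)
macro 2: S0 reads c1=1 → after 1×micro: 0; S1 reads c0=0 → after 1×micro: 0; S2 reads c2=0 → after 1×micro: 0 ⇒ (c0=0, c1=0, c2=0)
macro 3: S0 reads c1=0 → after 1×micro: 4; S1 reads c0=4 → after 1×micro: 4; S2 reads c2=0 → after 1×micro: 0 ⇒ (c0=4, c1=4, c2=0)

S0 state at macro-step 1 = 1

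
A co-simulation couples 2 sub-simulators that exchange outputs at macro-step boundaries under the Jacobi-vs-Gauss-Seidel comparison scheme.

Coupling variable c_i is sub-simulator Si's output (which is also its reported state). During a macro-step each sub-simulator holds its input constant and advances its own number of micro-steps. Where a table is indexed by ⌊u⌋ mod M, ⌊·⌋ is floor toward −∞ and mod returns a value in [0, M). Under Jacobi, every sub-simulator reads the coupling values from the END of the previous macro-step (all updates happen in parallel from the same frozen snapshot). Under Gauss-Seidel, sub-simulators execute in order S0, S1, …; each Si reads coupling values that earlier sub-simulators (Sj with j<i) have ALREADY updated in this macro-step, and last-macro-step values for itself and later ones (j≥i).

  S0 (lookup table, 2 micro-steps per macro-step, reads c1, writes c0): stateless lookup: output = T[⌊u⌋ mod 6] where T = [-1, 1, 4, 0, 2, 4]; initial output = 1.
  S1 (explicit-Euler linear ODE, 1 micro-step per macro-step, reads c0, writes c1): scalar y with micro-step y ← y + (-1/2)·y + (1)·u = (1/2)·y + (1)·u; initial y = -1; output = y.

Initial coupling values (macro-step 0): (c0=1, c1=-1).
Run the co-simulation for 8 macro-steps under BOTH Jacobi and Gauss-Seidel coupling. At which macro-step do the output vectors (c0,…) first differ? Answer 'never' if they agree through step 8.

[Jacobi] macro 1: S0 reads c1=-1 → after 2×micro: 4; S1 reads c0=1 → after 1×micro: 1/2 ⇒ (c0=4, c1=1/2)
[Jacobi] macro 2: S0 reads c1=1/2 → after 2×micro: -1; S1 reads c0=4 → after 1×micro: 17/4 ⇒ (c0=-1, c1=17/4)
[Jacobi] macro 3: S0 reads c1=17/4 → after 2×micro: 2; S1 reads c0=-1 → after 1×micro: 9/8 ⇒ (c0=2, c1=9/8)
[Jacobi] macro 4: S0 reads c1=9/8 → after 2×micro: 1; S1 reads c0=2 → after 1×micro: 41/16 ⇒ (c0=1, c1=41/16)
[Jacobi] macro 5: S0 reads c1=41/16 → after 2×micro: 4; S1 reads c0=1 → after 1×micro: 73/32 ⇒ (c0=4, c1=73/32)
[Jacobi] macro 6: S0 reads c1=73/32 → after 2×micro: 4; S1 reads c0=4 → after 1×micro: 329/64 ⇒ (c0=4, c1=329/64)
[Jacobi] macro 7: S0 reads c1=329/64 → after 2×micro: 4; S1 reads c0=4 → after 1×micro: 841/128 ⇒ (c0=4, c1=841/128)
[Jacobi] macro 8: S0 reads c1=841/128 → after 2×micro: -1; S1 reads c0=4 → after 1×micro: 1865/256 ⇒ (c0=-1, c1=1865/256)
[Gauss-Seidel] macro 1: S0 reads c1=-1 → after 2×micro: 4; S1 reads c0=4 → after 1×micro: 7/2 ⇒ (c0=4, c1=7/2)
[Gauss-Seidel] macro 2: S0 reads c1=7/2 → after 2×micro: 0; S1 reads c0=0 → after 1×micro: 7/4 ⇒ (c0=0, c1=7/4)
[Gauss-Seidel] macro 3: S0 reads c1=7/4 → after 2×micro: 1; S1 reads c0=1 → after 1×micro: 15/8 ⇒ (c0=1, c1=15/8)
[Gauss-Seidel] macro 4: S0 reads c1=15/8 → after 2×micro: 1; S1 reads c0=1 → after 1×micro: 31/16 ⇒ (c0=1, c1=31/16)
[Gauss-Seidel] macro 5: S0 reads c1=31/16 → after 2×micro: 1; S1 reads c0=1 → after 1×micro: 63/32 ⇒ (c0=1, c1=63/32)
[Gauss-Seidel] macro 6: S0 reads c1=63/32 → after 2×micro: 1; S1 reads c0=1 → after 1×micro: 127/64 ⇒ (c0=1, c1=127/64)
[Gauss-Seidel] macro 7: S0 reads c1=127/64 → after 2×micro: 1; S1 reads c0=1 → after 1×micro: 255/128 ⇒ (c0=1, c1=255/128)
[Gauss-Seidel] macro 8: S0 reads c1=255/128 → after 2×micro: 1; S1 reads c0=1 → after 1×micro: 511/256 ⇒ (c0=1, c1=511/256)

first divergence at macro-step: 1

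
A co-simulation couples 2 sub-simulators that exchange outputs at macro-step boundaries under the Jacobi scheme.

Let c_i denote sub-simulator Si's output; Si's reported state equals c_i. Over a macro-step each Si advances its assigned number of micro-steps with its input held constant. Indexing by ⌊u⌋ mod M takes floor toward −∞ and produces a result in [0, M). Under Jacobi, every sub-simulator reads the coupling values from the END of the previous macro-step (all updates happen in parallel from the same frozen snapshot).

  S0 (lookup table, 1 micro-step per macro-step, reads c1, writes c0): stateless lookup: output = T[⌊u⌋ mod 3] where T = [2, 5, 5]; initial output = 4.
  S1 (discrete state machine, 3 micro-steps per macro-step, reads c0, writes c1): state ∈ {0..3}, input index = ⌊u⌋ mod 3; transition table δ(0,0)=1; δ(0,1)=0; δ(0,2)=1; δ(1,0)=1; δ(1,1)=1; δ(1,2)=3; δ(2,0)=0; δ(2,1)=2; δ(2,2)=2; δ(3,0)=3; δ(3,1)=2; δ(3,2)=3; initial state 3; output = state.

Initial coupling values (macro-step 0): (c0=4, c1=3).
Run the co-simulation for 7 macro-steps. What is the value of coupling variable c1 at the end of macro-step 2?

macro 1: S0 reads c1=3 → after 1×micro: 2; S1 reads c0=4 → after 3×micro: 2 ⇒ (c0=2, c1=2)
macro 2: S0 reads c1=2 → after 1×micro: 5; S1 reads c0=2 → after 3×micro: 2 ⇒ (c0=5, c1=2)
macro 3: S0 reads c1=2 → after 1×micro: 5; S1 reads c0=5 → after 3×micro: 2 ⇒ (c0=5, c1=2)
macro 4: S0 reads c1=2 → after 1×micro: 5; S1 reads c0=5 → after 3×micro: 2 ⇒ (c0=5, c1=2)
macro 5: S0 reads c1=2 → after 1×micro: 5; S1 reads c0=5 → after 3×micro: 2 ⇒ (c0=5, c1=2)
macro 6: S0 reads c1=2 → after 1×micro: 5; S1 reads c0=5 → after 3×micro: 2 ⇒ (c0=5, c1=2)
macro 7: S0 reads c1=2 → after 1×micro: 5; S1 reads c0=5 → after 3×micro: 2 ⇒ (c0=5, c1=2)

c1 at macro-step 2 = 2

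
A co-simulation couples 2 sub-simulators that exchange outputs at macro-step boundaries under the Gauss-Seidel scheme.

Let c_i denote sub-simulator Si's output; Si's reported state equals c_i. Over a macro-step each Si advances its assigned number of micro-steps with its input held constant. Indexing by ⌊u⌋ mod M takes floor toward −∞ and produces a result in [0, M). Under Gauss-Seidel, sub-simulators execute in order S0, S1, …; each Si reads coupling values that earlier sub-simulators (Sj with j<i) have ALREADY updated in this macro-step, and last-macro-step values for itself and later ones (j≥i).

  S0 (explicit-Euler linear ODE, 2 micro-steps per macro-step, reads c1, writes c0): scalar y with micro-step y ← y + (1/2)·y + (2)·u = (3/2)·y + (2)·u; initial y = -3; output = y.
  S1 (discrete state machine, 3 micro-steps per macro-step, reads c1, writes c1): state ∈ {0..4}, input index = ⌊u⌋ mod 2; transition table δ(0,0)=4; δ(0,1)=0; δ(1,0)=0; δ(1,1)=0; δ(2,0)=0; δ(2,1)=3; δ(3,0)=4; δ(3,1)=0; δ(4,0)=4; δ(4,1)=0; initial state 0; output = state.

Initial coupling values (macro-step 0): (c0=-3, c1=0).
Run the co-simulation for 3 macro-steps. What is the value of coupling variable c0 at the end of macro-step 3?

c0 at macro-step 3 = 1973/64

macro 1: S0 reads c1=0 → after 2×micro: -27/4; S1 reads c1=0 → after 3×micro: 4 ⇒ (c0=-27/4, c1=4)
macro 2: S0 reads c1=4 → after 2×micro: 77/16; S1 reads c1=4 → after 3×micro: 4 ⇒ (c0=77/16, c1=4)
macro 3: S0 reads c1=4 → after 2×micro: 1973/64; S1 reads c1=4 → after 3×micro: 4 ⇒ (c0=1973/64, c1=4)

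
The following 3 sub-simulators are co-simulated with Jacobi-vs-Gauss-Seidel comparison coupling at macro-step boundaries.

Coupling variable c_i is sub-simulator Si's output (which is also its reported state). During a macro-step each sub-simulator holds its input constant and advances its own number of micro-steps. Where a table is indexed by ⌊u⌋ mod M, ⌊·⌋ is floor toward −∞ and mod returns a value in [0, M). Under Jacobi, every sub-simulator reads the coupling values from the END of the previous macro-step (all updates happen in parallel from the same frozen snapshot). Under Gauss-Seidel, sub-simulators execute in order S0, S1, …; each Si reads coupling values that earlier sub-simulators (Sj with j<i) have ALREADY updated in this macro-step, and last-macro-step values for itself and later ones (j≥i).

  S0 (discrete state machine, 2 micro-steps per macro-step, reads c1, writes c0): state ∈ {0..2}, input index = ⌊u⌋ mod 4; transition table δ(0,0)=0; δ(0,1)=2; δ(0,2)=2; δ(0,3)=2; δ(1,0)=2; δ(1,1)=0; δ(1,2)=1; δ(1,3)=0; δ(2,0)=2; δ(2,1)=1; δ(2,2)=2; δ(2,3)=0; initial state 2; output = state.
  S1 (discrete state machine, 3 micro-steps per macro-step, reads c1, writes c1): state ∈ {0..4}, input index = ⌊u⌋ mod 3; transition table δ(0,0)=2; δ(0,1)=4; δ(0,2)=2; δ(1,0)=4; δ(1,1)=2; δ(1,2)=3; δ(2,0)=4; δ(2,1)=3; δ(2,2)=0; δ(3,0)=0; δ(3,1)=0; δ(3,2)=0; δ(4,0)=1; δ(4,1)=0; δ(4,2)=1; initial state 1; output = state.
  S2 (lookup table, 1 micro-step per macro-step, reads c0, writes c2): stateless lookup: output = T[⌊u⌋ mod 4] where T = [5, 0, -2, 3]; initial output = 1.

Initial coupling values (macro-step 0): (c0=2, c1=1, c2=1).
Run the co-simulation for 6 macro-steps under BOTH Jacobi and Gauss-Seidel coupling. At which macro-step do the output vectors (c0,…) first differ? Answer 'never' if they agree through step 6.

[Jacobi] macro 1: S0 reads c1=1 → after 2×micro: 0; S1 reads c1=1 → after 3×micro: 0; S2 reads c0=2 → after 1×micro: -2 ⇒ (c0=0, c1=0, c2=-2)
[Jacobi] macro 2: S0 reads c1=0 → after 2×micro: 0; S1 reads c1=0 → after 3×micro: 1; S2 reads c0=0 → after 1×micro: 5 ⇒ (c0=0, c1=1, c2=5)
[Jacobi] macro 3: S0 reads c1=1 → after 2×micro: 1; S1 reads c1=1 → after 3×micro: 0; S2 reads c0=0 → after 1×micro: 5 ⇒ (c0=1, c1=0, c2=5)
[Jacobi] macro 4: S0 reads c1=0 → after 2×micro: 2; S1 reads c1=0 → after 3×micro: 1; S2 reads c0=1 → after 1×micro: 0 ⇒ (c0=2, c1=1, c2=0)
[Jacobi] macro 5: S0 reads c1=1 → after 2×micro: 0; S1 reads c1=1 → after 3×micro: 0; S2 reads c0=2 → after 1×micro: -2 ⇒ (c0=0, c1=0, c2=-2)
[Jacobi] macro 6: S0 reads c1=0 → after 2×micro: 0; S1 reads c1=0 → after 3×micro: 1; S2 reads c0=0 → after 1×micro: 5 ⇒ (c0=0, c1=1, c2=5)
[Gauss-Seidel] macro 1: S0 reads c1=1 → after 2×micro: 0; S1 reads c1=1 → after 3×micro: 0; S2 reads c0=0 → after 1×micro: 5 ⇒ (c0=0, c1=0, c2=5)
[Gauss-Seidel] macro 2: S0 reads c1=0 → after 2×micro: 0; S1 reads c1=0 → after 3×micro: 1; S2 reads c0=0 → after 1×micro: 5 ⇒ (c0=0, c1=1, c2=5)
[Gauss-Seidel] macro 3: S0 reads c1=1 → after 2×micro: 1; S1 reads c1=1 → after 3×micro: 0; S2 reads c0=1 → after 1×micro: 0 ⇒ (c0=1, c1=0, c2=0)
[Gauss-Seidel] macro 4: S0 reads c1=0 → after 2×micro: 2; S1 reads c1=0 → after 3×micro: 1; S2 reads c0=2 → after 1×micro: -2 ⇒ (c0=2, c1=1, c2=-2)
[Gauss-Seidel] macro 5: S0 reads c1=1 → after 2×micro: 0; S1 reads c1=1 → after 3×micro: 0; S2 reads c0=0 → after 1×micro: 5 ⇒ (c0=0, c1=0, c2=5)
[Gauss-Seidel] macro 6: S0 reads c1=0 → after 2×micro: 0; S1 reads c1=0 → after 3×micro: 1; S2 reads c0=0 → after 1×micro: 5 ⇒ (c0=0, c1=1, c2=5)

first divergence at macro-step: 1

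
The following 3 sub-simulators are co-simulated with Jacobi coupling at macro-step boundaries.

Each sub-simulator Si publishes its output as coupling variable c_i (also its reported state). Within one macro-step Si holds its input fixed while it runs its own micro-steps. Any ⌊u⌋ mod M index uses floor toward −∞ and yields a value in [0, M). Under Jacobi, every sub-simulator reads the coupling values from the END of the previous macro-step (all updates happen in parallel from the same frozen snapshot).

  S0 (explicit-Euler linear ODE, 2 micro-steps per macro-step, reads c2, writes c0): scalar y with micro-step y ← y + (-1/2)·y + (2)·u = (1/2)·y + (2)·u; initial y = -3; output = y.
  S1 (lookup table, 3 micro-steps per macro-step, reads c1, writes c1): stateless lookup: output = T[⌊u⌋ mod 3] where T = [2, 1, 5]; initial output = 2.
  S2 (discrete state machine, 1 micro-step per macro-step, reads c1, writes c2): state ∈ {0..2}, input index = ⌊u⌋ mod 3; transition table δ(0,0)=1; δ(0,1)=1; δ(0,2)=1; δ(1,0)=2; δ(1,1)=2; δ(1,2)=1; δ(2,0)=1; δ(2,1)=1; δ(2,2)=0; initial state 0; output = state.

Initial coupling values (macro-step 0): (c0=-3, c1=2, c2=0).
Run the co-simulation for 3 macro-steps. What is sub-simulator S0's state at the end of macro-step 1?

macro 1: S0 reads c2=0 → after 2×micro: -3/4; S1 reads c1=2 → after 3×micro: 5; S2 reads c1=2 → after 1×micro: 1 ⇒ (c0=-3/4, c1=5, c2=1)
macro 2: S0 reads c2=1 → after 2×micro: 45/16; S1 reads c1=5 → after 3×micro: 5; S2 reads c1=5 → after 1×micro: 1 ⇒ (c0=45/16, c1=5, c2=1)
macro 3: S0 reads c2=1 → after 2×micro: 237/64; S1 reads c1=5 → after 3×micro: 5; S2 reads c1=5 → after 1×micro: 1 ⇒ (c0=237/64, c1=5, c2=1)

S0 state at macro-step 1 = -3/4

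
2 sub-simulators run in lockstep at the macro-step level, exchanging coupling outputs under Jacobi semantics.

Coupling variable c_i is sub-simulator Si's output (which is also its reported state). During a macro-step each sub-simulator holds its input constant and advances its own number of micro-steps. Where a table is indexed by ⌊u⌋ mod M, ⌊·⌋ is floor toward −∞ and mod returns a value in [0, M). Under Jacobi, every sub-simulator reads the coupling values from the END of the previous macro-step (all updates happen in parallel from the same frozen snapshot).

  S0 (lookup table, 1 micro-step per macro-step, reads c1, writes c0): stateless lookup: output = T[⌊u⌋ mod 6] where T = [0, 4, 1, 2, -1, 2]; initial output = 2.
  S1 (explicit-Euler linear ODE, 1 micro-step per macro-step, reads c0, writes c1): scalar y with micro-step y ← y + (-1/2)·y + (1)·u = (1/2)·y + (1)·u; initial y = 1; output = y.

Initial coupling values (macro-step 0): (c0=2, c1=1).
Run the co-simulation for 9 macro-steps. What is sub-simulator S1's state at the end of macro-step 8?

S1 state at macro-step 8 = 1021/256

macro 1: S0 reads c1=1 → after 1×micro: 4; S1 reads c0=2 → after 1×micro: 5/2 ⇒ (c0=4, c1=5/2)
macro 2: S0 reads c1=5/2 → after 1×micro: 1; S1 reads c0=4 → after 1×micro: 21/4 ⇒ (c0=1, c1=21/4)
macro 3: S0 reads c1=21/4 → after 1×micro: 2; S1 reads c0=1 → after 1×micro: 29/8 ⇒ (c0=2, c1=29/8)
macro 4: S0 reads c1=29/8 → after 1×micro: 2; S1 reads c0=2 → after 1×micro: 61/16 ⇒ (c0=2, c1=61/16)
macro 5: S0 reads c1=61/16 → after 1×micro: 2; S1 reads c0=2 → after 1×micro: 125/32 ⇒ (c0=2, c1=125/32)
macro 6: S0 reads c1=125/32 → after 1×micro: 2; S1 reads c0=2 → after 1×micro: 253/64 ⇒ (c0=2, c1=253/64)
macro 7: S0 reads c1=253/64 → after 1×micro: 2; S1 reads c0=2 → after 1×micro: 509/128 ⇒ (c0=2, c1=509/128)
macro 8: S0 reads c1=509/128 → after 1×micro: 2; S1 reads c0=2 → after 1×micro: 1021/256 ⇒ (c0=2, c1=1021/256)
macro 9: S0 reads c1=1021/256 → after 1×micro: 2; S1 reads c0=2 → after 1×micro: 2045/512 ⇒ (c0=2, c1=2045/512)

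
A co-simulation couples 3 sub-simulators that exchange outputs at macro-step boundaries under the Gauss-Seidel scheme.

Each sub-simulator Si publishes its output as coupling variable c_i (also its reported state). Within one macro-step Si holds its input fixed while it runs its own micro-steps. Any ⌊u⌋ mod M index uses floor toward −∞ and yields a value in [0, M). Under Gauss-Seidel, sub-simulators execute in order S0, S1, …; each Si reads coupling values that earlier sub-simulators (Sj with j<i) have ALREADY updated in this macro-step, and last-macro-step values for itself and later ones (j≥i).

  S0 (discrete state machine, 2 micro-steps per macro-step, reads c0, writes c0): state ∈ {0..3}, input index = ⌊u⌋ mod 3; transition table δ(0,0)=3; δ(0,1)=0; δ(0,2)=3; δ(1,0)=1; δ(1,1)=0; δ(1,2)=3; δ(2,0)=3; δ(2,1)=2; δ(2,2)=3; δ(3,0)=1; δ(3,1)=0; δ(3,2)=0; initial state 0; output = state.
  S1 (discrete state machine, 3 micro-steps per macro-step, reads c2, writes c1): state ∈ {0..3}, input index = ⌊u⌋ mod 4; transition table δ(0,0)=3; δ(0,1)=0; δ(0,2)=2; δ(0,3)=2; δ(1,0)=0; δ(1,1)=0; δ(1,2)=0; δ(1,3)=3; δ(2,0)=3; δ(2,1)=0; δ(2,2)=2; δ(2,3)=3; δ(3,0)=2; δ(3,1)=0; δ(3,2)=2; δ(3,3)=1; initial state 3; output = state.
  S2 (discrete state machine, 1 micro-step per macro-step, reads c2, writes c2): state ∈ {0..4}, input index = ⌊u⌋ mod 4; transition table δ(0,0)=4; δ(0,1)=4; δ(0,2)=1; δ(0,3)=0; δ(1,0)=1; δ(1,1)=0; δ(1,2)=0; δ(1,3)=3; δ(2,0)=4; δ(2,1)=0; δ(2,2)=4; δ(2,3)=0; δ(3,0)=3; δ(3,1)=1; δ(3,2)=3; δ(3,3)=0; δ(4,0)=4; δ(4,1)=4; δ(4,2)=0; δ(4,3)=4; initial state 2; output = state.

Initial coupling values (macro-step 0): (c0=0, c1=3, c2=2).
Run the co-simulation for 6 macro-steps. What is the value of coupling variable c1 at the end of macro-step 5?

c1 at macro-step 5 = 2

macro 1: S0 reads c0=0 → after 2×micro: 1; S1 reads c2=2 → after 3×micro: 2; S2 reads c2=2 → after 1×micro: 4 ⇒ (c0=1, c1=2, c2=4)
macro 2: S0 reads c0=1 → after 2×micro: 0; S1 reads c2=4 → after 3×micro: 3; S2 reads c2=4 → after 1×micro: 4 ⇒ (c0=0, c1=3, c2=4)
macro 3: S0 reads c0=0 → after 2×micro: 1; S1 reads c2=4 → after 3×micro: 2; S2 reads c2=4 → after 1×micro: 4 ⇒ (c0=1, c1=2, c2=4)
macro 4: S0 reads c0=1 → after 2×micro: 0; S1 reads c2=4 → after 3×micro: 3; S2 reads c2=4 → after 1×micro: 4 ⇒ (c0=0, c1=3, c2=4)
macro 5: S0 reads c0=0 → after 2×micro: 1; S1 reads c2=4 → after 3×micro: 2; S2 reads c2=4 → after 1×micro: 4 ⇒ (c0=1, c1=2, c2=4)
macro 6: S0 reads c0=1 → after 2×micro: 0; S1 reads c2=4 → after 3×micro: 3; S2 reads c2=4 → after 1×micro: 4 ⇒ (c0=0, c1=3, c2=4)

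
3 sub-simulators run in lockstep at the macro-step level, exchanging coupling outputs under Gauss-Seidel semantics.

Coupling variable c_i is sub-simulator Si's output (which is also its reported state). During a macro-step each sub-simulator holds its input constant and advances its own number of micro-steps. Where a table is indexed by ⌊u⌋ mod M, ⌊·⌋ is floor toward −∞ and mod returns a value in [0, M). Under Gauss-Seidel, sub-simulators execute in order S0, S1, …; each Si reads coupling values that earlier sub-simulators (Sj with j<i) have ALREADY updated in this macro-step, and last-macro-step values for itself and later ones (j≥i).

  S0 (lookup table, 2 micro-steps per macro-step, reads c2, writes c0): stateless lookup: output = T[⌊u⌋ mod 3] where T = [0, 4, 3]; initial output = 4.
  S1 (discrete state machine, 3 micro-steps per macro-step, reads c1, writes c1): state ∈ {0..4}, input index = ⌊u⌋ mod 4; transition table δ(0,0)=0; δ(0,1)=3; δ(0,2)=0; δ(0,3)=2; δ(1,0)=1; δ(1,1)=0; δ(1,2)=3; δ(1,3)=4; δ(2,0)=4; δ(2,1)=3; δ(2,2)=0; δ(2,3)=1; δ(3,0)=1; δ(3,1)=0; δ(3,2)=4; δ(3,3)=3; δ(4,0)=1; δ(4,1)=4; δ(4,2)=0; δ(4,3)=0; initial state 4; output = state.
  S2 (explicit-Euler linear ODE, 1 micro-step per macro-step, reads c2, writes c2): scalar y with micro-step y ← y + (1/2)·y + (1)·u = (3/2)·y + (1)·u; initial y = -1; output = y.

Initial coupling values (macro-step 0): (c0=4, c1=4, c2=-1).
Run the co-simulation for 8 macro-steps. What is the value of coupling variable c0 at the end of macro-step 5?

c0 at macro-step 5 = 3

macro 1: S0 reads c2=-1 → after 2×micro: 3; S1 reads c1=4 → after 3×micro: 1; S2 reads c2=-1 → after 1×micro: -5/2 ⇒ (c0=3, c1=1, c2=-5/2)
macro 2: S0 reads c2=-5/2 → after 2×micro: 0; S1 reads c1=1 → after 3×micro: 0; S2 reads c2=-5/2 → after 1×micro: -25/4 ⇒ (c0=0, c1=0, c2=-25/4)
macro 3: S0 reads c2=-25/4 → after 2×micro: 3; S1 reads c1=0 → after 3×micro: 0; S2 reads c2=-25/4 → after 1×micro: -125/8 ⇒ (c0=3, c1=0, c2=-125/8)
macro 4: S0 reads c2=-125/8 → after 2×micro: 3; S1 reads c1=0 → after 3×micro: 0; S2 reads c2=-125/8 → after 1×micro: -625/16 ⇒ (c0=3, c1=0, c2=-625/16)
macro 5: S0 reads c2=-625/16 → after 2×micro: 3; S1 reads c1=0 → after 3×micro: 0; S2 reads c2=-625/16 → after 1×micro: -3125/32 ⇒ (c0=3, c1=0, c2=-3125/32)
macro 6: S0 reads c2=-3125/32 → after 2×micro: 4; S1 reads c1=0 → after 3×micro: 0; S2 reads c2=-3125/32 → after 1×micro: -15625/64 ⇒ (c0=4, c1=0, c2=-15625/64)
macro 7: S0 reads c2=-15625/64 → after 2×micro: 4; S1 reads c1=0 → after 3×micro: 0; S2 reads c2=-15625/64 → after 1×micro: -78125/128 ⇒ (c0=4, c1=0, c2=-78125/128)
macro 8: S0 reads c2=-78125/128 → after 2×micro: 4; S1 reads c1=0 → after 3×micro: 0; S2 reads c2=-78125/128 → after 1×micro: -390625/256 ⇒ (c0=4, c1=0, c2=-390625/256)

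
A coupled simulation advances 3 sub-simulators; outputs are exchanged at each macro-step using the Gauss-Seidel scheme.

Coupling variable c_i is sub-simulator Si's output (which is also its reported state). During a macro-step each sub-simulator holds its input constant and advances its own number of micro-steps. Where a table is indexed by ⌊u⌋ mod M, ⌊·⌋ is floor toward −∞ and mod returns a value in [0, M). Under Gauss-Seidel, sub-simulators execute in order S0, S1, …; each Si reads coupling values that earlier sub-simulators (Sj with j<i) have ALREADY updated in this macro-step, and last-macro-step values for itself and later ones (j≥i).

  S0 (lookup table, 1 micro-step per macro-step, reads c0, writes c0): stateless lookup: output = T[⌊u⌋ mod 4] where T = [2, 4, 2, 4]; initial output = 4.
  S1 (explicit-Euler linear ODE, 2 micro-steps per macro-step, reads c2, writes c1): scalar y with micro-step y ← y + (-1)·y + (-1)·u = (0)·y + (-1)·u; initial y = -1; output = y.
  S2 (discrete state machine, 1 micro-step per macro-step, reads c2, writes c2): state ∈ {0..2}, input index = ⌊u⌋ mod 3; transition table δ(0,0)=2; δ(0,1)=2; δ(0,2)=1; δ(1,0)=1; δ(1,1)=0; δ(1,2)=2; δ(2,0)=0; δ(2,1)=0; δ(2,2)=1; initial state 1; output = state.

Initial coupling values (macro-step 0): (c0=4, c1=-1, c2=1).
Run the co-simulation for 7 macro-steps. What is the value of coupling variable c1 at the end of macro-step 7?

c1 at macro-step 7 = -1

macro 1: S0 reads c0=4 → after 1×micro: 2; S1 reads c2=1 → after 2×micro: -1; S2 reads c2=1 → after 1×micro: 0 ⇒ (c0=2, c1=-1, c2=0)
macro 2: S0 reads c0=2 → after 1×micro: 2; S1 reads c2=0 → after 2×micro: 0; S2 reads c2=0 → after 1×micro: 2 ⇒ (c0=2, c1=0, c2=2)
macro 3: S0 reads c0=2 → after 1×micro: 2; S1 reads c2=2 → after 2×micro: -2; S2 reads c2=2 → after 1×micro: 1 ⇒ (c0=2, c1=-2, c2=1)
macro 4: S0 reads c0=2 → after 1×micro: 2; S1 reads c2=1 → after 2×micro: -1; S2 reads c2=1 → after 1×micro: 0 ⇒ (c0=2, c1=-1, c2=0)
macro 5: S0 reads c0=2 → after 1×micro: 2; S1 reads c2=0 → after 2×micro: 0; S2 reads c2=0 → after 1×micro: 2 ⇒ (c0=2, c1=0, c2=2)
macro 6: S0 reads c0=2 → after 1×micro: 2; S1 reads c2=2 → after 2×micro: -2; S2 reads c2=2 → after 1×micro: 1 ⇒ (c0=2, c1=-2, c2=1)
macro 7: S0 reads c0=2 → after 1×micro: 2; S1 reads c2=1 → after 2×micro: -1; S2 reads c2=1 → after 1×micro: 0 ⇒ (c0=2, c1=-1, c2=0)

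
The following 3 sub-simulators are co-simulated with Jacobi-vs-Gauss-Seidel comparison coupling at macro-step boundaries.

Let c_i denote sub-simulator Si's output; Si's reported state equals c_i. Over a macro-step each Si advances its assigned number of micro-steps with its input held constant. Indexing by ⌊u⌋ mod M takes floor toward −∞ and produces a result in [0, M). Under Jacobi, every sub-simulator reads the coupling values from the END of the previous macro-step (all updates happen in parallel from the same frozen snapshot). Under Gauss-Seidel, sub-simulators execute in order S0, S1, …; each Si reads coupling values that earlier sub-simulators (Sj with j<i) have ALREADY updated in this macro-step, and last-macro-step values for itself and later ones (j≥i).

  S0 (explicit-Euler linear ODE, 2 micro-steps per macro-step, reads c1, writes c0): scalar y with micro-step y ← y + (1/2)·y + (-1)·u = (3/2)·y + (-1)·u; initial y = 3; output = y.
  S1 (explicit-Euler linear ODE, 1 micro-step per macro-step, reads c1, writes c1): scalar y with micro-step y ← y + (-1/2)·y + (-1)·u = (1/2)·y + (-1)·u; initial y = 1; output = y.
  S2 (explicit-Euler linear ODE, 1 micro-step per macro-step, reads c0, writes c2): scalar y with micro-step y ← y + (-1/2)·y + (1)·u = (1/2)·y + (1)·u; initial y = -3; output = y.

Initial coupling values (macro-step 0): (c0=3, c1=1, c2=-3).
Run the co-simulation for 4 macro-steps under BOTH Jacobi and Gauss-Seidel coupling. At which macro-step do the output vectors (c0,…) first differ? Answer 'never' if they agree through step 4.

first divergence at macro-step: 1

[Jacobi] macro 1: S0 reads c1=1 → after 2×micro: 17/4; S1 reads c1=1 → after 1×micro: -1/2; S2 reads c0=3 → after 1×micro: 3/2 ⇒ (c0=17/4, c1=-1/2, c2=3/2)
[Jacobi] macro 2: S0 reads c1=-1/2 → after 2×micro: 173/16; S1 reads c1=-1/2 → after 1×micro: 1/4; S2 reads c0=17/4 → after 1×micro: 5 ⇒ (c0=173/16, c1=1/4, c2=5)
[Jacobi] macro 3: S0 reads c1=1/4 → after 2×micro: 1517/64; S1 reads c1=1/4 → after 1×micro: -1/8; S2 reads c0=173/16 → after 1×micro: 213/16 ⇒ (c0=1517/64, c1=-1/8, c2=213/16)
[Jacobi] macro 4: S0 reads c1=-1/8 → after 2×micro: 13733/256; S1 reads c1=-1/8 → after 1×micro: 1/16; S2 reads c0=1517/64 → after 1×micro: 1943/64 ⇒ (c0=13733/256, c1=1/16, c2=1943/64)
[Gauss-Seidel] macro 1: S0 reads c1=1 → after 2×micro: 17/4; S1 reads c1=1 → after 1×micro: -1/2; S2 reads c0=17/4 → after 1×micro: 11/4 ⇒ (c0=17/4, c1=-1/2, c2=11/4)
[Gauss-Seidel] macro 2: S0 reads c1=-1/2 → after 2×micro: 173/16; S1 reads c1=-1/2 → after 1×micro: 1/4; S2 reads c0=173/16 → after 1×micro: 195/16 ⇒ (c0=173/16, c1=1/4, c2=195/16)
[Gauss-Seidel] macro 3: S0 reads c1=1/4 → after 2×micro: 1517/64; S1 reads c1=1/4 → after 1×micro: -1/8; S2 reads c0=1517/64 → after 1×micro: 1907/64 ⇒ (c0=1517/64, c1=-1/8, c2=1907/64)
[Gauss-Seidel] macro 4: S0 reads c1=-1/8 → after 2×micro: 13733/256; S1 reads c1=-1/8 → after 1×micro: 1/16; S2 reads c0=13733/256 → after 1×micro: 17547/256 ⇒ (c0=13733/256, c1=1/16, c2=17547/256)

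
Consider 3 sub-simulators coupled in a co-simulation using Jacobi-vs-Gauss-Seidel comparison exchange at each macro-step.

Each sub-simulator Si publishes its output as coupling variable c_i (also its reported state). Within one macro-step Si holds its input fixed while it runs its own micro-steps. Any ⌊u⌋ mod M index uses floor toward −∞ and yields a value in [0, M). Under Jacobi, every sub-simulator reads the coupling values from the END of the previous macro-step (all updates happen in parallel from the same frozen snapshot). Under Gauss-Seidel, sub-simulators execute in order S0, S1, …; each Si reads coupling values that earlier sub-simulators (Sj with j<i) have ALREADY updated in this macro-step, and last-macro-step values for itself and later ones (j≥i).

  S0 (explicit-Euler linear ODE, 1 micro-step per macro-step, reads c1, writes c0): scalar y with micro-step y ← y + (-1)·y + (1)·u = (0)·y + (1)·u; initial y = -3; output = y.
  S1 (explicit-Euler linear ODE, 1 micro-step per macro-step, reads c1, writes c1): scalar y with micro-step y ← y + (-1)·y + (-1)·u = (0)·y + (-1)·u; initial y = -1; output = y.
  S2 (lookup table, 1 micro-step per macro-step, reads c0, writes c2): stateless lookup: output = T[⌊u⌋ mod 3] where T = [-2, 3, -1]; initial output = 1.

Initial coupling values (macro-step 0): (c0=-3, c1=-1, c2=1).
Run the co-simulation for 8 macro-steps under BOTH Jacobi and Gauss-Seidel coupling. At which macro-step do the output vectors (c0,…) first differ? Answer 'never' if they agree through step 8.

first divergence at macro-step: 1

[Jacobi] macro 1: S0 reads c1=-1 → after 1×micro: -1; S1 reads c1=-1 → after 1×micro: 1; S2 reads c0=-3 → after 1×micro: -2 ⇒ (c0=-1, c1=1, c2=-2)
[Jacobi] macro 2: S0 reads c1=1 → after 1×micro: 1; S1 reads c1=1 → after 1×micro: -1; S2 reads c0=-1 → after 1×micro: -1 ⇒ (c0=1, c1=-1, c2=-1)
[Jacobi] macro 3: S0 reads c1=-1 → after 1×micro: -1; S1 reads c1=-1 → after 1×micro: 1; S2 reads c0=1 → after 1×micro: 3 ⇒ (c0=-1, c1=1, c2=3)
[Jacobi] macro 4: S0 reads c1=1 → after 1×micro: 1; S1 reads c1=1 → after 1×micro: -1; S2 reads c0=-1 → after 1×micro: -1 ⇒ (c0=1, c1=-1, c2=-1)
[Jacobi] macro 5: S0 reads c1=-1 → after 1×micro: -1; S1 reads c1=-1 → after 1×micro: 1; S2 reads c0=1 → after 1×micro: 3 ⇒ (c0=-1, c1=1, c2=3)
[Jacobi] macro 6: S0 reads c1=1 → after 1×micro: 1; S1 reads c1=1 → after 1×micro: -1; S2 reads c0=-1 → after 1×micro: -1 ⇒ (c0=1, c1=-1, c2=-1)
[Jacobi] macro 7: S0 reads c1=-1 → after 1×micro: -1; S1 reads c1=-1 → after 1×micro: 1; S2 reads c0=1 → after 1×micro: 3 ⇒ (c0=-1, c1=1, c2=3)
[Jacobi] macro 8: S0 reads c1=1 → after 1×micro: 1; S1 reads c1=1 → after 1×micro: -1; S2 reads c0=-1 → after 1×micro: -1 ⇒ (c0=1, c1=-1, c2=-1)
[Gauss-Seidel] macro 1: S0 reads c1=-1 → after 1×micro: -1; S1 reads c1=-1 → after 1×micro: 1; S2 reads c0=-1 → after 1×micro: -1 ⇒ (c0=-1, c1=1, c2=-1)
[Gauss-Seidel] macro 2: S0 reads c1=1 → after 1×micro: 1; S1 reads c1=1 → after 1×micro: -1; S2 reads c0=1 → after 1×micro: 3 ⇒ (c0=1, c1=-1, c2=3)
[Gauss-Seidel] macro 3: S0 reads c1=-1 → after 1×micro: -1; S1 reads c1=-1 → after 1×micro: 1; S2 reads c0=-1 → after 1×micro: -1 ⇒ (c0=-1, c1=1, c2=-1)
[Gauss-Seidel] macro 4: S0 reads c1=1 → after 1×micro: 1; S1 reads c1=1 → after 1×micro: -1; S2 reads c0=1 → after 1×micro: 3 ⇒ (c0=1, c1=-1, c2=3)
[Gauss-Seidel] macro 5: S0 reads c1=-1 → after 1×micro: -1; S1 reads c1=-1 → after 1×micro: 1; S2 reads c0=-1 → after 1×micro: -1 ⇒ (c0=-1, c1=1, c2=-1)
[Gauss-Seidel] macro 6: S0 reads c1=1 → after 1×micro: 1; S1 reads c1=1 → after 1×micro: -1; S2 reads c0=1 → after 1×micro: 3 ⇒ (c0=1, c1=-1, c2=3)
[Gauss-Seidel] macro 7: S0 reads c1=-1 → after 1×micro: -1; S1 reads c1=-1 → after 1×micro: 1; S2 reads c0=-1 → after 1×micro: -1 ⇒ (c0=-1, c1=1, c2=-1)
[Gauss-Seidel] macro 8: S0 reads c1=1 → after 1×micro: 1; S1 reads c1=1 → after 1×micro: -1; S2 reads c0=1 → after 1×micro: 3 ⇒ (c0=1, c1=-1, c2=3)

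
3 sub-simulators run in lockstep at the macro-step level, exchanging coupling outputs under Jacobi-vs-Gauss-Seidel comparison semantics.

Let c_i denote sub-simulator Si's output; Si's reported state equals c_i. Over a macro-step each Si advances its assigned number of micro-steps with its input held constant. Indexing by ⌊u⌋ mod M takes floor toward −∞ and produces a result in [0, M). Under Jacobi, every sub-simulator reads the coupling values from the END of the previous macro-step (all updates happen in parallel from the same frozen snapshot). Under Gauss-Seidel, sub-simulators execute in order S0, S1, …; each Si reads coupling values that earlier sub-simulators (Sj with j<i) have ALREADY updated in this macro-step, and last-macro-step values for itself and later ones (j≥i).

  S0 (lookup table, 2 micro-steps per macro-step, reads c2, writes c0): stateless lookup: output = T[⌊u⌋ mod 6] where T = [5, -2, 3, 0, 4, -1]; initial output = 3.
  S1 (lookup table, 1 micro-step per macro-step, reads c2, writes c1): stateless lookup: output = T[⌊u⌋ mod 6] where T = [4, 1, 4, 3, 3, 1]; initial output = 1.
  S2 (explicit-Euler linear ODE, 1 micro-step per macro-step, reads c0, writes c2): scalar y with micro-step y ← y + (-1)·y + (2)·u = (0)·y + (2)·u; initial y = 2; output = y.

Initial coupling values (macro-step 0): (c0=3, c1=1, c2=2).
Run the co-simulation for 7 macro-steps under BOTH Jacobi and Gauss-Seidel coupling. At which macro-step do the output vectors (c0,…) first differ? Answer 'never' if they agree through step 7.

first divergence at macro-step: 2

[Jacobi] macro 1: S0 reads c2=2 → after 2×micro: 3; S1 reads c2=2 → after 1×micro: 4; S2 reads c0=3 → after 1×micro: 6 ⇒ (c0=3, c1=4, c2=6)
[Jacobi] macro 2: S0 reads c2=6 → after 2×micro: 5; S1 reads c2=6 → after 1×micro: 4; S2 reads c0=3 → after 1×micro: 6 ⇒ (c0=5, c1=4, c2=6)
[Jacobi] macro 3: S0 reads c2=6 → after 2×micro: 5; S1 reads c2=6 → after 1×micro: 4; S2 reads c0=5 → after 1×micro: 10 ⇒ (c0=5, c1=4, c2=10)
[Jacobi] macro 4: S0 reads c2=10 → after 2×micro: 4; S1 reads c2=10 → after 1×micro: 3; S2 reads c0=5 → after 1×micro: 10 ⇒ (c0=4, c1=3, c2=10)
[Jacobi] macro 5: S0 reads c2=10 → after 2×micro: 4; S1 reads c2=10 → after 1×micro: 3; S2 reads c0=4 → after 1×micro: 8 ⇒ (c0=4, c1=3, c2=8)
[Jacobi] macro 6: S0 reads c2=8 → after 2×micro: 3; S1 reads c2=8 → after 1×micro: 4; S2 reads c0=4 → after 1×micro: 8 ⇒ (c0=3, c1=4, c2=8)
[Jacobi] macro 7: S0 reads c2=8 → after 2×micro: 3; S1 reads c2=8 → after 1×micro: 4; S2 reads c0=3 → after 1×micro: 6 ⇒ (c0=3, c1=4, c2=6)
[Gauss-Seidel] macro 1: S0 reads c2=2 → after 2×micro: 3; S1 reads c2=2 → after 1×micro: 4; S2 reads c0=3 → after 1×micro: 6 ⇒ (c0=3, c1=4, c2=6)
[Gauss-Seidel] macro 2: S0 reads c2=6 → after 2×micro: 5; S1 reads c2=6 → after 1×micro: 4; S2 reads c0=5 → after 1×micro: 10 ⇒ (c0=5, c1=4, c2=10)
[Gauss-Seidel] macro 3: S0 reads c2=10 → after 2×micro: 4; S1 reads c2=10 → after 1×micro: 3; S2 reads c0=4 → after 1×micro: 8 ⇒ (c0=4, c1=3, c2=8)
[Gauss-Seidel] macro 4: S0 reads c2=8 → after 2×micro: 3; S1 reads c2=8 → after 1×micro: 4; S2 reads c0=3 → after 1×micro: 6 ⇒ (c0=3, c1=4, c2=6)
[Gauss-Seidel] macro 5: S0 reads c2=6 → after 2×micro: 5; S1 reads c2=6 → after 1×micro: 4; S2 reads c0=5 → after 1×micro: 10 ⇒ (c0=5, c1=4, c2=10)
[Gauss-Seidel] macro 6: S0 reads c2=10 → after 2×micro: 4; S1 reads c2=10 → after 1×micro: 3; S2 reads c0=4 → after 1×micro: 8 ⇒ (c0=4, c1=3, c2=8)
[Gauss-Seidel] macro 7: S0 reads c2=8 → after 2×micro: 3; S1 reads c2=8 → after 1×micro: 4; S2 reads c0=3 → after 1×micro: 6 ⇒ (c0=3, c1=4, c2=6)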